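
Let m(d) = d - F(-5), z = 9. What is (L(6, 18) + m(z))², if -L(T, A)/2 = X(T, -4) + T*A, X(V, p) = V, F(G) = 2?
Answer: 48841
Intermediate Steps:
L(T, A) = -2*T - 2*A*T (L(T, A) = -2*(T + T*A) = -2*(T + A*T) = -2*T - 2*A*T)
m(d) = -2 + d (m(d) = d - 1*2 = d - 2 = -2 + d)
(L(6, 18) + m(z))² = (2*6*(-1 - 1*18) + (-2 + 9))² = (2*6*(-1 - 18) + 7)² = (2*6*(-19) + 7)² = (-228 + 7)² = (-221)² = 48841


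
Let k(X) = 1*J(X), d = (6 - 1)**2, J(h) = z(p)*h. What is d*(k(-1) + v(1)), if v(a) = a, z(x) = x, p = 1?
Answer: 0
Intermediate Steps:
J(h) = h (J(h) = 1*h = h)
d = 25 (d = 5**2 = 25)
k(X) = X (k(X) = 1*X = X)
d*(k(-1) + v(1)) = 25*(-1 + 1) = 25*0 = 0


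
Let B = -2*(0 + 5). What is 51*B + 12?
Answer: -498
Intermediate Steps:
B = -10 (B = -2*5 = -10)
51*B + 12 = 51*(-10) + 12 = -510 + 12 = -498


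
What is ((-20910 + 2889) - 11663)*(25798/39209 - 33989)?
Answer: 39558350036652/39209 ≈ 1.0089e+9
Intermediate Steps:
((-20910 + 2889) - 11663)*(25798/39209 - 33989) = (-18021 - 11663)*(25798*(1/39209) - 33989) = -29684*(25798/39209 - 33989) = -29684*(-1332648903/39209) = 39558350036652/39209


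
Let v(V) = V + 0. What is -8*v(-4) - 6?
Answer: 26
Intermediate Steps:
v(V) = V
-8*v(-4) - 6 = -8*(-4) - 6 = 32 - 6 = 26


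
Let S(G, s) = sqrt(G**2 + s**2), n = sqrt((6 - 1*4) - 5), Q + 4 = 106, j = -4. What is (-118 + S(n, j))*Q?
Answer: -12036 + 102*sqrt(13) ≈ -11668.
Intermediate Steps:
Q = 102 (Q = -4 + 106 = 102)
n = I*sqrt(3) (n = sqrt((6 - 4) - 5) = sqrt(2 - 5) = sqrt(-3) = I*sqrt(3) ≈ 1.732*I)
(-118 + S(n, j))*Q = (-118 + sqrt((I*sqrt(3))**2 + (-4)**2))*102 = (-118 + sqrt(-3 + 16))*102 = (-118 + sqrt(13))*102 = -12036 + 102*sqrt(13)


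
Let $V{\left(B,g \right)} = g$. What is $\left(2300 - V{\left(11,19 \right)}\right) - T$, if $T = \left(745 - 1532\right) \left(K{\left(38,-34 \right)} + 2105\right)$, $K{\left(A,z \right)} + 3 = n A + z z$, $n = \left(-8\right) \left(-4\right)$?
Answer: $3523319$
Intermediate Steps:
$n = 32$
$K{\left(A,z \right)} = -3 + z^{2} + 32 A$ ($K{\left(A,z \right)} = -3 + \left(32 A + z z\right) = -3 + \left(32 A + z^{2}\right) = -3 + \left(z^{2} + 32 A\right) = -3 + z^{2} + 32 A$)
$T = -3521038$ ($T = \left(745 - 1532\right) \left(\left(-3 + \left(-34\right)^{2} + 32 \cdot 38\right) + 2105\right) = - 787 \left(\left(-3 + 1156 + 1216\right) + 2105\right) = - 787 \left(2369 + 2105\right) = \left(-787\right) 4474 = -3521038$)
$\left(2300 - V{\left(11,19 \right)}\right) - T = \left(2300 - 19\right) - -3521038 = \left(2300 - 19\right) + 3521038 = 2281 + 3521038 = 3523319$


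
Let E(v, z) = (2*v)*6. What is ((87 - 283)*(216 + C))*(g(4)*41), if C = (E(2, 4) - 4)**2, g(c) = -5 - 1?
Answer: 29701056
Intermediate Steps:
E(v, z) = 12*v
g(c) = -6
C = 400 (C = (12*2 - 4)**2 = (24 - 4)**2 = 20**2 = 400)
((87 - 283)*(216 + C))*(g(4)*41) = ((87 - 283)*(216 + 400))*(-6*41) = -196*616*(-246) = -120736*(-246) = 29701056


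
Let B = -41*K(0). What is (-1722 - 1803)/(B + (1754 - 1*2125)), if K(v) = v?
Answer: 3525/371 ≈ 9.5013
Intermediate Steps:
B = 0 (B = -41*0 = 0)
(-1722 - 1803)/(B + (1754 - 1*2125)) = (-1722 - 1803)/(0 + (1754 - 1*2125)) = -3525/(0 + (1754 - 2125)) = -3525/(0 - 371) = -3525/(-371) = -3525*(-1/371) = 3525/371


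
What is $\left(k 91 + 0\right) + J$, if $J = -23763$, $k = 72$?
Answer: $-17211$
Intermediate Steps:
$\left(k 91 + 0\right) + J = \left(72 \cdot 91 + 0\right) - 23763 = \left(6552 + 0\right) - 23763 = 6552 - 23763 = -17211$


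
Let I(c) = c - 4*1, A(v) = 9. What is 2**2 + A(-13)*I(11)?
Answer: 67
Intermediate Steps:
I(c) = -4 + c (I(c) = c - 4 = -4 + c)
2**2 + A(-13)*I(11) = 2**2 + 9*(-4 + 11) = 4 + 9*7 = 4 + 63 = 67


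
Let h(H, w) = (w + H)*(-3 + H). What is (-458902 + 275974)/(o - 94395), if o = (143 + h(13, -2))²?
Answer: 91464/15193 ≈ 6.0201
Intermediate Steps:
h(H, w) = (-3 + H)*(H + w) (h(H, w) = (H + w)*(-3 + H) = (-3 + H)*(H + w))
o = 64009 (o = (143 + (13² - 3*13 - 3*(-2) + 13*(-2)))² = (143 + (169 - 39 + 6 - 26))² = (143 + 110)² = 253² = 64009)
(-458902 + 275974)/(o - 94395) = (-458902 + 275974)/(64009 - 94395) = -182928/(-30386) = -182928*(-1/30386) = 91464/15193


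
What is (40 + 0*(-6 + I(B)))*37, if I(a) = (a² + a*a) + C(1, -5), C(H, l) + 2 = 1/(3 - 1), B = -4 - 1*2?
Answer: 1480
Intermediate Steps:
B = -6 (B = -4 - 2 = -6)
C(H, l) = -3/2 (C(H, l) = -2 + 1/(3 - 1) = -2 + 1/2 = -2 + ½ = -3/2)
I(a) = -3/2 + 2*a² (I(a) = (a² + a*a) - 3/2 = (a² + a²) - 3/2 = 2*a² - 3/2 = -3/2 + 2*a²)
(40 + 0*(-6 + I(B)))*37 = (40 + 0*(-6 + (-3/2 + 2*(-6)²)))*37 = (40 + 0*(-6 + (-3/2 + 2*36)))*37 = (40 + 0*(-6 + (-3/2 + 72)))*37 = (40 + 0*(-6 + 141/2))*37 = (40 + 0*(129/2))*37 = (40 + 0)*37 = 40*37 = 1480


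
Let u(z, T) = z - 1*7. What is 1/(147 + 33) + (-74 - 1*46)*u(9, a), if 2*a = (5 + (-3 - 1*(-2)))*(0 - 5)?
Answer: -43199/180 ≈ -239.99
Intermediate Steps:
a = -10 (a = ((5 + (-3 - 1*(-2)))*(0 - 5))/2 = ((5 + (-3 + 2))*(-5))/2 = ((5 - 1)*(-5))/2 = (4*(-5))/2 = (1/2)*(-20) = -10)
u(z, T) = -7 + z (u(z, T) = z - 7 = -7 + z)
1/(147 + 33) + (-74 - 1*46)*u(9, a) = 1/(147 + 33) + (-74 - 1*46)*(-7 + 9) = 1/180 + (-74 - 46)*2 = 1/180 - 120*2 = 1/180 - 240 = -43199/180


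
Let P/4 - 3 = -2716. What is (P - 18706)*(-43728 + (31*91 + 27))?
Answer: 1208331040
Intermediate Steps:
P = -10852 (P = 12 + 4*(-2716) = 12 - 10864 = -10852)
(P - 18706)*(-43728 + (31*91 + 27)) = (-10852 - 18706)*(-43728 + (31*91 + 27)) = -29558*(-43728 + (2821 + 27)) = -29558*(-43728 + 2848) = -29558*(-40880) = 1208331040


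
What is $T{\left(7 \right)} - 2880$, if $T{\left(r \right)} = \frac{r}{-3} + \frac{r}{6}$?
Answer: $- \frac{17287}{6} \approx -2881.2$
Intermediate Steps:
$T{\left(r \right)} = - \frac{r}{6}$ ($T{\left(r \right)} = r \left(- \frac{1}{3}\right) + r \frac{1}{6} = - \frac{r}{3} + \frac{r}{6} = - \frac{r}{6}$)
$T{\left(7 \right)} - 2880 = \left(- \frac{1}{6}\right) 7 - 2880 = - \frac{7}{6} - 2880 = - \frac{17287}{6}$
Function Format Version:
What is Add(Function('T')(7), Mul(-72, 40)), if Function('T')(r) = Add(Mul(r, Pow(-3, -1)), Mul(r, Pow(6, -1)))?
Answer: Rational(-17287, 6) ≈ -2881.2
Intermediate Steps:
Function('T')(r) = Mul(Rational(-1, 6), r) (Function('T')(r) = Add(Mul(r, Rational(-1, 3)), Mul(r, Rational(1, 6))) = Add(Mul(Rational(-1, 3), r), Mul(Rational(1, 6), r)) = Mul(Rational(-1, 6), r))
Add(Function('T')(7), Mul(-72, 40)) = Add(Mul(Rational(-1, 6), 7), Mul(-72, 40)) = Add(Rational(-7, 6), -2880) = Rational(-17287, 6)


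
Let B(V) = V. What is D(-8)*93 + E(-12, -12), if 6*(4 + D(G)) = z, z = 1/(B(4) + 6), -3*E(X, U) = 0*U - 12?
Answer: -7329/20 ≈ -366.45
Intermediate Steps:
E(X, U) = 4 (E(X, U) = -(0*U - 12)/3 = -(0 - 12)/3 = -⅓*(-12) = 4)
z = ⅒ (z = 1/(4 + 6) = 1/10 = ⅒ ≈ 0.10000)
D(G) = -239/60 (D(G) = -4 + (⅙)*(⅒) = -4 + 1/60 = -239/60)
D(-8)*93 + E(-12, -12) = -239/60*93 + 4 = -7409/20 + 4 = -7329/20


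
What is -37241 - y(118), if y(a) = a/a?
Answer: -37242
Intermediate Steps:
y(a) = 1
-37241 - y(118) = -37241 - 1*1 = -37241 - 1 = -37242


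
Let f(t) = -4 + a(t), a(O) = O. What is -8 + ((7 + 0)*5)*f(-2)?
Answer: -218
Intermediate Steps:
f(t) = -4 + t
-8 + ((7 + 0)*5)*f(-2) = -8 + ((7 + 0)*5)*(-4 - 2) = -8 + (7*5)*(-6) = -8 + 35*(-6) = -8 - 210 = -218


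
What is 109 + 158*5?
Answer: 899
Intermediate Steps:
109 + 158*5 = 109 + 790 = 899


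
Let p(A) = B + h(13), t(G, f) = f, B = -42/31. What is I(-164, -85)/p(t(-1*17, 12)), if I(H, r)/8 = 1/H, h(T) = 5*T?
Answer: -62/80893 ≈ -0.00076644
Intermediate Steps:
B = -42/31 (B = -42*1/31 = -42/31 ≈ -1.3548)
I(H, r) = 8/H
p(A) = 1973/31 (p(A) = -42/31 + 5*13 = -42/31 + 65 = 1973/31)
I(-164, -85)/p(t(-1*17, 12)) = (8/(-164))/(1973/31) = (8*(-1/164))*(31/1973) = -2/41*31/1973 = -62/80893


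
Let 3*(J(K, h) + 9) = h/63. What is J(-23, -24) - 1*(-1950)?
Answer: 122275/63 ≈ 1940.9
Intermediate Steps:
J(K, h) = -9 + h/189 (J(K, h) = -9 + (h/63)/3 = -9 + h/189)
J(-23, -24) - 1*(-1950) = (-9 + (1/189)*(-24)) - 1*(-1950) = (-9 - 8/63) + 1950 = -575/63 + 1950 = 122275/63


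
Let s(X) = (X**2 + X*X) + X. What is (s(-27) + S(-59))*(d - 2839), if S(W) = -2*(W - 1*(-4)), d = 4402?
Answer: 2408583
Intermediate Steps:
s(X) = X + 2*X**2 (s(X) = (X**2 + X**2) + X = 2*X**2 + X = X + 2*X**2)
S(W) = -8 - 2*W (S(W) = -2*(W + 4) = -2*(4 + W) = -8 - 2*W)
(s(-27) + S(-59))*(d - 2839) = (-27*(1 + 2*(-27)) + (-8 - 2*(-59)))*(4402 - 2839) = (-27*(1 - 54) + (-8 + 118))*1563 = (-27*(-53) + 110)*1563 = (1431 + 110)*1563 = 1541*1563 = 2408583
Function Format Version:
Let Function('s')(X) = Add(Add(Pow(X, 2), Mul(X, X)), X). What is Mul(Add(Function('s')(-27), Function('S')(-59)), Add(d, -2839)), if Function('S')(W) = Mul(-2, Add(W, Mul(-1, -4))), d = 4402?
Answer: 2408583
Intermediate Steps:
Function('s')(X) = Add(X, Mul(2, Pow(X, 2))) (Function('s')(X) = Add(Add(Pow(X, 2), Pow(X, 2)), X) = Add(Mul(2, Pow(X, 2)), X) = Add(X, Mul(2, Pow(X, 2))))
Function('S')(W) = Add(-8, Mul(-2, W)) (Function('S')(W) = Mul(-2, Add(W, 4)) = Mul(-2, Add(4, W)) = Add(-8, Mul(-2, W)))
Mul(Add(Function('s')(-27), Function('S')(-59)), Add(d, -2839)) = Mul(Add(Mul(-27, Add(1, Mul(2, -27))), Add(-8, Mul(-2, -59))), Add(4402, -2839)) = Mul(Add(Mul(-27, Add(1, -54)), Add(-8, 118)), 1563) = Mul(Add(Mul(-27, -53), 110), 1563) = Mul(Add(1431, 110), 1563) = Mul(1541, 1563) = 2408583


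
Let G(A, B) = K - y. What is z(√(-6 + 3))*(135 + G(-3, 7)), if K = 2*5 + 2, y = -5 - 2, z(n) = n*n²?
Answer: -462*I*√3 ≈ -800.21*I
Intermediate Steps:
z(n) = n³
y = -7
K = 12 (K = 10 + 2 = 12)
G(A, B) = 19 (G(A, B) = 12 - 1*(-7) = 12 + 7 = 19)
z(√(-6 + 3))*(135 + G(-3, 7)) = (√(-6 + 3))³*(135 + 19) = (√(-3))³*154 = (I*√3)³*154 = -3*I*√3*154 = -462*I*√3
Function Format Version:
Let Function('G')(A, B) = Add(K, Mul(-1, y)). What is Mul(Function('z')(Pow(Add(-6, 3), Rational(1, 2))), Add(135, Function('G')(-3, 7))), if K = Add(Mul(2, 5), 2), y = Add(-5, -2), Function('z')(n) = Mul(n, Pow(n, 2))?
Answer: Mul(-462, I, Pow(3, Rational(1, 2))) ≈ Mul(-800.21, I)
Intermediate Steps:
Function('z')(n) = Pow(n, 3)
y = -7
K = 12 (K = Add(10, 2) = 12)
Function('G')(A, B) = 19 (Function('G')(A, B) = Add(12, Mul(-1, -7)) = Add(12, 7) = 19)
Mul(Function('z')(Pow(Add(-6, 3), Rational(1, 2))), Add(135, Function('G')(-3, 7))) = Mul(Pow(Pow(Add(-6, 3), Rational(1, 2)), 3), Add(135, 19)) = Mul(Pow(Pow(-3, Rational(1, 2)), 3), 154) = Mul(Pow(Mul(I, Pow(3, Rational(1, 2))), 3), 154) = Mul(Mul(-3, I, Pow(3, Rational(1, 2))), 154) = Mul(-462, I, Pow(3, Rational(1, 2)))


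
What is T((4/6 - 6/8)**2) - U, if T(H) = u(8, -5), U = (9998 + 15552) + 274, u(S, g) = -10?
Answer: -25834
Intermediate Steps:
U = 25824 (U = 25550 + 274 = 25824)
T(H) = -10
T((4/6 - 6/8)**2) - U = -10 - 1*25824 = -10 - 25824 = -25834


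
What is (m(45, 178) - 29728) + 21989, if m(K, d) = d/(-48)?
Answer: -185825/24 ≈ -7742.7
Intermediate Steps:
m(K, d) = -d/48 (m(K, d) = d*(-1/48) = -d/48)
(m(45, 178) - 29728) + 21989 = (-1/48*178 - 29728) + 21989 = (-89/24 - 29728) + 21989 = -713561/24 + 21989 = -185825/24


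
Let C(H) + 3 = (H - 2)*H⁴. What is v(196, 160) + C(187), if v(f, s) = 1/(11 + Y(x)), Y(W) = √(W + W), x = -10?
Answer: 31897545617273/141 - 2*I*√5/141 ≈ 2.2622e+11 - 0.031717*I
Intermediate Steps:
C(H) = -3 + H⁴*(-2 + H) (C(H) = -3 + (H - 2)*H⁴ = -3 + (-2 + H)*H⁴ = -3 + H⁴*(-2 + H))
Y(W) = √2*√W (Y(W) = √(2*W) = √2*√W)
v(f, s) = 1/(11 + 2*I*√5) (v(f, s) = 1/(11 + √2*√(-10)) = 1/(11 + √2*(I*√10)) = 1/(11 + 2*I*√5))
v(196, 160) + C(187) = (11/141 - 2*I*√5/141) + (-3 + 187⁵ - 2*187⁴) = (11/141 - 2*I*√5/141) + (-3 + 228669389707 - 2*1222830961) = (11/141 - 2*I*√5/141) + (-3 + 228669389707 - 2445661922) = (11/141 - 2*I*√5/141) + 226223727782 = 31897545617273/141 - 2*I*√5/141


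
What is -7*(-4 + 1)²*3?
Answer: -189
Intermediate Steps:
-7*(-4 + 1)²*3 = -7*(-3)²*3 = -7*9*3 = -63*3 = -189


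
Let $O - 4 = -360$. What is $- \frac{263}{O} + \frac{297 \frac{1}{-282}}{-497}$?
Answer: $\frac{6161039}{8315804} \approx 0.74088$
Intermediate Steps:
$O = -356$ ($O = 4 - 360 = -356$)
$- \frac{263}{O} + \frac{297 \frac{1}{-282}}{-497} = - \frac{263}{-356} + \frac{297 \frac{1}{-282}}{-497} = \left(-263\right) \left(- \frac{1}{356}\right) + 297 \left(- \frac{1}{282}\right) \left(- \frac{1}{497}\right) = \frac{263}{356} - - \frac{99}{46718} = \frac{263}{356} + \frac{99}{46718} = \frac{6161039}{8315804}$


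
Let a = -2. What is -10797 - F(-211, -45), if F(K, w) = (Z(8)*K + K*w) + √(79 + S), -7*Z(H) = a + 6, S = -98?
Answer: -142888/7 - I*√19 ≈ -20413.0 - 4.3589*I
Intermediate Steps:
Z(H) = -4/7 (Z(H) = -(-2 + 6)/7 = -⅐*4 = -4/7)
F(K, w) = -4*K/7 + I*√19 + K*w (F(K, w) = (-4*K/7 + K*w) + √(79 - 98) = (-4*K/7 + K*w) + √(-19) = (-4*K/7 + K*w) + I*√19 = -4*K/7 + I*√19 + K*w)
-10797 - F(-211, -45) = -10797 - (-4/7*(-211) + I*√19 - 211*(-45)) = -10797 - (844/7 + I*√19 + 9495) = -10797 - (67309/7 + I*√19) = -10797 + (-67309/7 - I*√19) = -142888/7 - I*√19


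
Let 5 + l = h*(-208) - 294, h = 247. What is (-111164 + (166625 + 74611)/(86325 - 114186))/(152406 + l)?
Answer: -1032460480/935488797 ≈ -1.1037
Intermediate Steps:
l = -51675 (l = -5 + (247*(-208) - 294) = -5 + (-51376 - 294) = -5 - 51670 = -51675)
(-111164 + (166625 + 74611)/(86325 - 114186))/(152406 + l) = (-111164 + (166625 + 74611)/(86325 - 114186))/(152406 - 51675) = (-111164 + 241236/(-27861))/100731 = (-111164 + 241236*(-1/27861))*(1/100731) = (-111164 - 80412/9287)*(1/100731) = -1032460480/9287*1/100731 = -1032460480/935488797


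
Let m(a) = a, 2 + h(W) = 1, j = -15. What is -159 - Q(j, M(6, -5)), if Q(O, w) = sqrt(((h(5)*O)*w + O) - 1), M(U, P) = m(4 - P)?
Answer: -159 - sqrt(119) ≈ -169.91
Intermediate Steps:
h(W) = -1 (h(W) = -2 + 1 = -1)
M(U, P) = 4 - P
Q(O, w) = sqrt(-1 + O - O*w) (Q(O, w) = sqrt(((-O)*w + O) - 1) = sqrt((-O*w + O) - 1) = sqrt((O - O*w) - 1) = sqrt(-1 + O - O*w))
-159 - Q(j, M(6, -5)) = -159 - sqrt(-1 - 15 - 1*(-15)*(4 - 1*(-5))) = -159 - sqrt(-1 - 15 - 1*(-15)*(4 + 5)) = -159 - sqrt(-1 - 15 - 1*(-15)*9) = -159 - sqrt(-1 - 15 + 135) = -159 - sqrt(119)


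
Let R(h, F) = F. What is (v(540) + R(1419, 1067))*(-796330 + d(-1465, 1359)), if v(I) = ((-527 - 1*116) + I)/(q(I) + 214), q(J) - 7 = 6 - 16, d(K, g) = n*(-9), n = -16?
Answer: -179168920324/211 ≈ -8.4914e+8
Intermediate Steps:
d(K, g) = 144 (d(K, g) = -16*(-9) = 144)
q(J) = -3 (q(J) = 7 + (6 - 16) = 7 - 10 = -3)
v(I) = -643/211 + I/211 (v(I) = ((-527 - 1*116) + I)/(-3 + 214) = ((-527 - 116) + I)/211 = (-643 + I)*(1/211) = -643/211 + I/211)
(v(540) + R(1419, 1067))*(-796330 + d(-1465, 1359)) = ((-643/211 + (1/211)*540) + 1067)*(-796330 + 144) = ((-643/211 + 540/211) + 1067)*(-796186) = (-103/211 + 1067)*(-796186) = (225034/211)*(-796186) = -179168920324/211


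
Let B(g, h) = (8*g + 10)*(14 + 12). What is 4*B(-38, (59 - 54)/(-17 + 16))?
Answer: -30576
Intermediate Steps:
B(g, h) = 260 + 208*g (B(g, h) = (10 + 8*g)*26 = 260 + 208*g)
4*B(-38, (59 - 54)/(-17 + 16)) = 4*(260 + 208*(-38)) = 4*(260 - 7904) = 4*(-7644) = -30576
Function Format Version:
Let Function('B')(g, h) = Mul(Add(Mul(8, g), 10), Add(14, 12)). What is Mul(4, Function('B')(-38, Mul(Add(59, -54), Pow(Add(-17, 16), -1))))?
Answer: -30576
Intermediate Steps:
Function('B')(g, h) = Add(260, Mul(208, g)) (Function('B')(g, h) = Mul(Add(10, Mul(8, g)), 26) = Add(260, Mul(208, g)))
Mul(4, Function('B')(-38, Mul(Add(59, -54), Pow(Add(-17, 16), -1)))) = Mul(4, Add(260, Mul(208, -38))) = Mul(4, Add(260, -7904)) = Mul(4, -7644) = -30576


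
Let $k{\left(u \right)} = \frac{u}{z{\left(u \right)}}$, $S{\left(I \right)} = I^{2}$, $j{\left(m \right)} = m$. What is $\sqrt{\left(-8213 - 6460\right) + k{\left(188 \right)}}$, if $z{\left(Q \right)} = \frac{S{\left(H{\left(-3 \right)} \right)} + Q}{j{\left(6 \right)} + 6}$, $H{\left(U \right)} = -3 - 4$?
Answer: $\frac{i \sqrt{91514785}}{79} \approx 121.09 i$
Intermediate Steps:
$H{\left(U \right)} = -7$ ($H{\left(U \right)} = -3 - 4 = -7$)
$z{\left(Q \right)} = \frac{49}{12} + \frac{Q}{12}$ ($z{\left(Q \right)} = \frac{\left(-7\right)^{2} + Q}{6 + 6} = \frac{49 + Q}{12} = \left(49 + Q\right) \frac{1}{12} = \frac{49}{12} + \frac{Q}{12}$)
$k{\left(u \right)} = \frac{u}{\frac{49}{12} + \frac{u}{12}}$
$\sqrt{\left(-8213 - 6460\right) + k{\left(188 \right)}} = \sqrt{\left(-8213 - 6460\right) + 12 \cdot 188 \frac{1}{49 + 188}} = \sqrt{-14673 + 12 \cdot 188 \cdot \frac{1}{237}} = \sqrt{-14673 + \frac{752}{79}} = \sqrt{- \frac{1158415}{79}} = \frac{i \sqrt{91514785}}{79}$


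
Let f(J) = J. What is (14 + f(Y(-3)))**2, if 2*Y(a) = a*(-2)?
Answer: 289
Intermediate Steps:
Y(a) = -a (Y(a) = (a*(-2))/2 = (-2*a)/2 = -a)
(14 + f(Y(-3)))**2 = (14 - 1*(-3))**2 = (14 + 3)**2 = 17**2 = 289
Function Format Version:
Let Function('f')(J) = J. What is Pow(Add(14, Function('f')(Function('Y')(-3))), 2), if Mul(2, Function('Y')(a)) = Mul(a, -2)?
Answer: 289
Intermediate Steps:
Function('Y')(a) = Mul(-1, a) (Function('Y')(a) = Mul(Rational(1, 2), Mul(a, -2)) = Mul(Rational(1, 2), Mul(-2, a)) = Mul(-1, a))
Pow(Add(14, Function('f')(Function('Y')(-3))), 2) = Pow(Add(14, Mul(-1, -3)), 2) = Pow(Add(14, 3), 2) = Pow(17, 2) = 289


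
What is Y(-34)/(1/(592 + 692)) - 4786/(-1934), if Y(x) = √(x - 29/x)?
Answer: 2393/967 + 4494*I*√782/17 ≈ 2.4747 + 7392.4*I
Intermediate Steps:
Y(-34)/(1/(592 + 692)) - 4786/(-1934) = √(-34 - 29/(-34))/(1/(592 + 692)) - 4786/(-1934) = √(-34 - 29*(-1/34))/(1/1284) - 4786*(-1/1934) = √(-34 + 29/34)/(1/1284) + 2393/967 = √(-1127/34)*1284 + 2393/967 = (7*I*√782/34)*1284 + 2393/967 = 4494*I*√782/17 + 2393/967 = 2393/967 + 4494*I*√782/17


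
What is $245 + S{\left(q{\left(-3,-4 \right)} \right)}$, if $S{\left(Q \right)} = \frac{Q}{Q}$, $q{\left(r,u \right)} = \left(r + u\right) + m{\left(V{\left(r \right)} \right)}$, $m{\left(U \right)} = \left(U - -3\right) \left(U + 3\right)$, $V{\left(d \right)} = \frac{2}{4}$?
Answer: $246$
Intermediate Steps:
$V{\left(d \right)} = \frac{1}{2}$ ($V{\left(d \right)} = 2 \cdot \frac{1}{4} = \frac{1}{2}$)
$m{\left(U \right)} = \left(3 + U\right)^{2}$ ($m{\left(U \right)} = \left(U + 3\right) \left(3 + U\right) = \left(3 + U\right) \left(3 + U\right) = \left(3 + U\right)^{2}$)
$q{\left(r,u \right)} = \frac{49}{4} + r + u$ ($q{\left(r,u \right)} = \left(r + u\right) + \left(3 + \frac{1}{2}\right)^{2} = \left(r + u\right) + \left(\frac{7}{2}\right)^{2} = \left(r + u\right) + \frac{49}{4} = \frac{49}{4} + r + u$)
$S{\left(Q \right)} = 1$
$245 + S{\left(q{\left(-3,-4 \right)} \right)} = 245 + 1 = 246$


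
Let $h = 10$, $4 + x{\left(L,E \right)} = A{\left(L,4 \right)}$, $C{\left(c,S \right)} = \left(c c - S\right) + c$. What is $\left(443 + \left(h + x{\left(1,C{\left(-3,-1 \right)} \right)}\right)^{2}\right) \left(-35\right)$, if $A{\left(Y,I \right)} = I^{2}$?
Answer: $-32445$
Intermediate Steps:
$C{\left(c,S \right)} = c + c^{2} - S$ ($C{\left(c,S \right)} = \left(c^{2} - S\right) + c = c + c^{2} - S$)
$x{\left(L,E \right)} = 12$ ($x{\left(L,E \right)} = -4 + 4^{2} = -4 + 16 = 12$)
$\left(443 + \left(h + x{\left(1,C{\left(-3,-1 \right)} \right)}\right)^{2}\right) \left(-35\right) = \left(443 + \left(10 + 12\right)^{2}\right) \left(-35\right) = \left(443 + 22^{2}\right) \left(-35\right) = \left(443 + 484\right) \left(-35\right) = 927 \left(-35\right) = -32445$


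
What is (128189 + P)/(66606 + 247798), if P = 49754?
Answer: 177943/314404 ≈ 0.56597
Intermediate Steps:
(128189 + P)/(66606 + 247798) = (128189 + 49754)/(66606 + 247798) = 177943/314404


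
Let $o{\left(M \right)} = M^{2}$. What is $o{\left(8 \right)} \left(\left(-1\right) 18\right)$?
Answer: $-1152$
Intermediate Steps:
$o{\left(8 \right)} \left(\left(-1\right) 18\right) = 8^{2} \left(\left(-1\right) 18\right) = 64 \left(-18\right) = -1152$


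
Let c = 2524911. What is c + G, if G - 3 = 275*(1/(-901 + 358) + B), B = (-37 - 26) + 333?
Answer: 1411345777/543 ≈ 2.5992e+6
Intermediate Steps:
B = 270 (B = -63 + 333 = 270)
G = 40319104/543 (G = 3 + 275*(1/(-901 + 358) + 270) = 3 + 275*(1/(-543) + 270) = 3 + 275*(-1/543 + 270) = 3 + 275*(146609/543) = 3 + 40317475/543 = 40319104/543 ≈ 74253.)
c + G = 2524911 + 40319104/543 = 1411345777/543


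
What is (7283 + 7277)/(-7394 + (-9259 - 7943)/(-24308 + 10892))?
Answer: -32556160/16530117 ≈ -1.9695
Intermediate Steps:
(7283 + 7277)/(-7394 + (-9259 - 7943)/(-24308 + 10892)) = 14560/(-7394 - 17202/(-13416)) = 14560/(-7394 - 17202*(-1/13416)) = 14560/(-7394 + 2867/2236) = 14560/(-16530117/2236) = 14560*(-2236/16530117) = -32556160/16530117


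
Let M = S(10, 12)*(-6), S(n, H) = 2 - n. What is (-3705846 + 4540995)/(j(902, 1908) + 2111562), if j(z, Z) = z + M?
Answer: 835149/2112512 ≈ 0.39533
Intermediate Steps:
M = 48 (M = (2 - 1*10)*(-6) = (2 - 10)*(-6) = -8*(-6) = 48)
j(z, Z) = 48 + z (j(z, Z) = z + 48 = 48 + z)
(-3705846 + 4540995)/(j(902, 1908) + 2111562) = (-3705846 + 4540995)/((48 + 902) + 2111562) = 835149/(950 + 2111562) = 835149/2112512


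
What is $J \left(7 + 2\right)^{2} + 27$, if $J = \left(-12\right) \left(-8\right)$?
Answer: $7803$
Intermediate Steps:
$J = 96$
$J \left(7 + 2\right)^{2} + 27 = 96 \left(7 + 2\right)^{2} + 27 = 96 \cdot 9^{2} + 27 = 96 \cdot 81 + 27 = 7776 + 27 = 7803$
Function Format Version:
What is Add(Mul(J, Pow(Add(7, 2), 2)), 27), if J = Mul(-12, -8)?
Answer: 7803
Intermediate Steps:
J = 96
Add(Mul(J, Pow(Add(7, 2), 2)), 27) = Add(Mul(96, Pow(Add(7, 2), 2)), 27) = Add(Mul(96, Pow(9, 2)), 27) = Add(Mul(96, 81), 27) = Add(7776, 27) = 7803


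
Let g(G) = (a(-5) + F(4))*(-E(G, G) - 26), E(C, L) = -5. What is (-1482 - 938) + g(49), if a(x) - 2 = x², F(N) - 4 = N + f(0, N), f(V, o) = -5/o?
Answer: -12515/4 ≈ -3128.8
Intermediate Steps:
F(N) = 4 + N - 5/N (F(N) = 4 + (N - 5/N) = 4 + N - 5/N)
a(x) = 2 + x²
g(G) = -2835/4 (g(G) = ((2 + (-5)²) + (4 + 4 - 5/4))*(-1*(-5) - 26) = ((2 + 25) + (4 + 4 - 5*¼))*(5 - 26) = (27 + (4 + 4 - 5/4))*(-21) = (27 + 27/4)*(-21) = (135/4)*(-21) = -2835/4)
(-1482 - 938) + g(49) = (-1482 - 938) - 2835/4 = -2420 - 2835/4 = -12515/4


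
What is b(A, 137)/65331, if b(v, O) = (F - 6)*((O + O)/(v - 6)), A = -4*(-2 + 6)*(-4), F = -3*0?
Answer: -274/631533 ≈ -0.00043387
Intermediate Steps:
F = 0
A = 64 (A = -4*4*(-4) = -16*(-4) = 64)
b(v, O) = -12*O/(-6 + v) (b(v, O) = (0 - 6)*((O + O)/(v - 6)) = -6*2*O/(-6 + v) = -12*O/(-6 + v))
b(A, 137)/65331 = -12*137/(-6 + 64)/65331 = -12*137/58*(1/65331) = -12*137*1/58*(1/65331) = -822/29*1/65331 = -274/631533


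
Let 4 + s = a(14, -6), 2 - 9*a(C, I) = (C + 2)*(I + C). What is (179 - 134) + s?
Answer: 27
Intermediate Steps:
a(C, I) = 2/9 - (2 + C)*(C + I)/9 (a(C, I) = 2/9 - (C + 2)*(I + C)/9 = 2/9 - (2 + C)*(C + I)/9)
s = -18 (s = -4 + (2/9 - 2/9*14 - 2/9*(-6) - ⅑*14² - ⅑*14*(-6)) = -4 + (2/9 - 28/9 + 4/3 - ⅑*196 + 28/3) = -4 + (2/9 - 28/9 + 4/3 - 196/9 + 28/3) = -4 - 14 = -18)
(179 - 134) + s = (179 - 134) - 18 = 45 - 18 = 27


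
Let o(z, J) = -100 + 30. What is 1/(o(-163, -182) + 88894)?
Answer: 1/88824 ≈ 1.1258e-5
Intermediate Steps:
o(z, J) = -70
1/(o(-163, -182) + 88894) = 1/(-70 + 88894) = 1/88824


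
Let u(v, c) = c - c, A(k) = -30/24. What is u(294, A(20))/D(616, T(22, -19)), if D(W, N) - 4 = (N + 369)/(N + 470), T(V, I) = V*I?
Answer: 0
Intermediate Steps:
T(V, I) = I*V
A(k) = -5/4 (A(k) = -30*1/24 = -5/4)
u(v, c) = 0
D(W, N) = 4 + (369 + N)/(470 + N) (D(W, N) = 4 + (N + 369)/(N + 470) = 4 + (369 + N)/(470 + N))
u(294, A(20))/D(616, T(22, -19)) = 0/(((2249 + 5*(-19*22))/(470 - 19*22))) = 0/(((2249 + 5*(-418))/(470 - 418))) = 0/(((2249 - 2090)/52)) = 0/(((1/52)*159)) = 0/(159/52) = 0*(52/159) = 0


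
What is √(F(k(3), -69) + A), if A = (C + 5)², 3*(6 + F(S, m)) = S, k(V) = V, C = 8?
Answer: 2*√41 ≈ 12.806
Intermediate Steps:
F(S, m) = -6 + S/3
A = 169 (A = (8 + 5)² = 13² = 169)
√(F(k(3), -69) + A) = √((-6 + (⅓)*3) + 169) = √((-6 + 1) + 169) = √(-5 + 169) = √164 = 2*√41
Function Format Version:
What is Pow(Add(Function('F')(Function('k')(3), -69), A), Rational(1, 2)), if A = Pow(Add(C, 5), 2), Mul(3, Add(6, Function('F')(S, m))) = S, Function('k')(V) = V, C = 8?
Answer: Mul(2, Pow(41, Rational(1, 2))) ≈ 12.806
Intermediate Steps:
Function('F')(S, m) = Add(-6, Mul(Rational(1, 3), S))
A = 169 (A = Pow(Add(8, 5), 2) = Pow(13, 2) = 169)
Pow(Add(Function('F')(Function('k')(3), -69), A), Rational(1, 2)) = Pow(Add(Add(-6, Mul(Rational(1, 3), 3)), 169), Rational(1, 2)) = Pow(Add(Add(-6, 1), 169), Rational(1, 2)) = Pow(Add(-5, 169), Rational(1, 2)) = Pow(164, Rational(1, 2)) = Mul(2, Pow(41, Rational(1, 2)))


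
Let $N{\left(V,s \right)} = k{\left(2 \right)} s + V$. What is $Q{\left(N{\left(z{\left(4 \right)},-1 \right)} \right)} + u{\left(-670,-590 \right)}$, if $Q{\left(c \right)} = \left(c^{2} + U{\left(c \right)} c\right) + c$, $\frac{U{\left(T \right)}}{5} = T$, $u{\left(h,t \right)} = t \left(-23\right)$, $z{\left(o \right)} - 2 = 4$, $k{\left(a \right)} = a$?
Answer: $13670$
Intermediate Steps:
$z{\left(o \right)} = 6$ ($z{\left(o \right)} = 2 + 4 = 6$)
$u{\left(h,t \right)} = - 23 t$
$U{\left(T \right)} = 5 T$
$N{\left(V,s \right)} = V + 2 s$ ($N{\left(V,s \right)} = 2 s + V = V + 2 s$)
$Q{\left(c \right)} = c + 6 c^{2}$ ($Q{\left(c \right)} = \left(c^{2} + 5 c c\right) + c = \left(c^{2} + 5 c^{2}\right) + c = 6 c^{2} + c = c + 6 c^{2}$)
$Q{\left(N{\left(z{\left(4 \right)},-1 \right)} \right)} + u{\left(-670,-590 \right)} = \left(6 + 2 \left(-1\right)\right) \left(1 + 6 \left(6 + 2 \left(-1\right)\right)\right) - -13570 = \left(6 - 2\right) \left(1 + 6 \left(6 - 2\right)\right) + 13570 = 4 \left(1 + 6 \cdot 4\right) + 13570 = 4 \left(1 + 24\right) + 13570 = 4 \cdot 25 + 13570 = 100 + 13570 = 13670$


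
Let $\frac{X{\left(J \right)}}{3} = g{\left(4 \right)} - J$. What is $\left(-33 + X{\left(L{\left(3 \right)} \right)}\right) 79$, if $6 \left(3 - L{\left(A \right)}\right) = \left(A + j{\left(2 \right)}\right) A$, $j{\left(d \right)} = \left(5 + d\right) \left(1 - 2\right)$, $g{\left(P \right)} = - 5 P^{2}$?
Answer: $-22752$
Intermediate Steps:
$j{\left(d \right)} = -5 - d$ ($j{\left(d \right)} = \left(5 + d\right) \left(-1\right) = -5 - d$)
$L{\left(A \right)} = 3 - \frac{A \left(-7 + A\right)}{6}$ ($L{\left(A \right)} = 3 - \frac{\left(A - 7\right) A}{6} = 3 - \frac{\left(-7 + A\right) A}{6} = 3 - \frac{A \left(-7 + A\right)}{6}$)
$X{\left(J \right)} = -240 - 3 J$ ($X{\left(J \right)} = 3 \left(- 5 \cdot 4^{2} - J\right) = 3 \left(\left(-5\right) 16 - J\right) = 3 \left(-80 - J\right) = -240 - 3 J$)
$\left(-33 + X{\left(L{\left(3 \right)} \right)}\right) 79 = \left(-33 - \left(240 + 3 \left(3 - \frac{3^{2}}{6} + \frac{7}{6} \cdot 3\right)\right)\right) 79 = \left(-33 - \left(240 + 3 \left(3 - \frac{3}{2} + \frac{7}{2}\right)\right)\right) 79 = \left(-33 - 255\right) 79 = \left(-288\right) 79 = -22752$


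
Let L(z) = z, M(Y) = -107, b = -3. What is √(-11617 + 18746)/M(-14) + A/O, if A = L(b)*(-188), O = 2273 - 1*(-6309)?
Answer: 282/4291 - √7129/107 ≈ -0.72338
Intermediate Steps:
O = 8582 (O = 2273 + 6309 = 8582)
A = 564 (A = -3*(-188) = 564)
√(-11617 + 18746)/M(-14) + A/O = √(-11617 + 18746)/(-107) + 564/8582 = √7129*(-1/107) + 564*(1/8582) = -√7129/107 + 282/4291 = 282/4291 - √7129/107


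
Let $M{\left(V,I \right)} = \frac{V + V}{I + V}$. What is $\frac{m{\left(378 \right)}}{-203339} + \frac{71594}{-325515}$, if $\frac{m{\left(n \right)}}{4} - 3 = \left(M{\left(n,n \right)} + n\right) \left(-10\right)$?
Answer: $- \frac{9626951146}{66189894585} \approx -0.14544$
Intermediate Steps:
$M{\left(V,I \right)} = \frac{2 V}{I + V}$
$m{\left(n \right)} = -28 - 40 n$ ($m{\left(n \right)} = 12 + 4 \left(\frac{2 n}{n + n} + n\right) \left(-10\right) = 12 + 4 \left(\frac{2 n}{2 n} + n\right) \left(-10\right) = 12 + 4 \left(2 n \frac{1}{2 n} + n\right) \left(-10\right) = 12 + 4 \left(1 + n\right) \left(-10\right) = 12 + 4 \left(-10 - 10 n\right) = 12 - \left(40 + 40 n\right) = -28 - 40 n$)
$\frac{m{\left(378 \right)}}{-203339} + \frac{71594}{-325515} = \frac{-28 - 15120}{-203339} + \frac{71594}{-325515} = \left(-28 - 15120\right) \left(- \frac{1}{203339}\right) + 71594 \left(- \frac{1}{325515}\right) = \left(-15148\right) \left(- \frac{1}{203339}\right) - \frac{71594}{325515} = \frac{15148}{203339} - \frac{71594}{325515} = - \frac{9626951146}{66189894585}$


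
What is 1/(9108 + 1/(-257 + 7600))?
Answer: 7343/66880045 ≈ 0.00010979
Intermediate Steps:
1/(9108 + 1/(-257 + 7600)) = 1/(9108 + 1/7343) = 1/(66880045/7343) = 7343/66880045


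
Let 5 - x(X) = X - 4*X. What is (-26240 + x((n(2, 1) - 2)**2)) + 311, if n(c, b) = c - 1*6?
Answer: -25816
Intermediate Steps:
n(c, b) = -6 + c (n(c, b) = c - 6 = -6 + c)
x(X) = 5 + 3*X (x(X) = 5 - (X - 4*X) = 5 - (-3)*X = 5 + 3*X)
(-26240 + x((n(2, 1) - 2)**2)) + 311 = (-26240 + (5 + 3*((-6 + 2) - 2)**2)) + 311 = (-26240 + (5 + 3*(-4 - 2)**2)) + 311 = (-26240 + (5 + 3*(-6)**2)) + 311 = (-26240 + (5 + 3*36)) + 311 = (-26240 + (5 + 108)) + 311 = (-26240 + 113) + 311 = -26127 + 311 = -25816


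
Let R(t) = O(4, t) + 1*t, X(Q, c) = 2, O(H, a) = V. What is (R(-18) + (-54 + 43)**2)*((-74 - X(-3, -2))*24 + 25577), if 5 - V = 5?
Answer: 2446559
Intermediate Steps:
V = 0 (V = 5 - 1*5 = 5 - 5 = 0)
O(H, a) = 0
R(t) = t (R(t) = 0 + 1*t = 0 + t = t)
(R(-18) + (-54 + 43)**2)*((-74 - X(-3, -2))*24 + 25577) = (-18 + (-54 + 43)**2)*((-74 - 1*2)*24 + 25577) = (-18 + (-11)**2)*((-74 - 2)*24 + 25577) = (-18 + 121)*(-76*24 + 25577) = 103*(-1824 + 25577) = 103*23753 = 2446559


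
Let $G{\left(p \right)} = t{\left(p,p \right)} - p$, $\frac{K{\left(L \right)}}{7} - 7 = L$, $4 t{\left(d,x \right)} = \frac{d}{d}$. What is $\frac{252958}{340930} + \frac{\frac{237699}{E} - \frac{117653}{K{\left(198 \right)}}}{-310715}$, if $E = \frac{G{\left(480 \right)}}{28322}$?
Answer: $\frac{1339084230358335116}{29171201283703675} \approx 45.904$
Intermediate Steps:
$t{\left(d,x \right)} = \frac{1}{4}$ ($t{\left(d,x \right)} = \frac{d \frac{1}{d}}{4} = \frac{1}{4} \cdot 1 = \frac{1}{4}$)
$K{\left(L \right)} = 49 + 7 L$
$G{\left(p \right)} = \frac{1}{4} - p$
$E = - \frac{1919}{113288}$ ($E = \frac{\frac{1}{4} - 480}{28322} = \left(\frac{1}{4} - 480\right) \frac{1}{28322} = \left(- \frac{1919}{4}\right) \frac{1}{28322} = - \frac{1919}{113288} \approx -0.016939$)
$\frac{252958}{340930} + \frac{\frac{237699}{E} - \frac{117653}{K{\left(198 \right)}}}{-310715} = \frac{252958}{340930} + \frac{\frac{237699}{- \frac{1919}{113288}} - \frac{117653}{49 + 7 \cdot 198}}{-310715} = 252958 \cdot \frac{1}{340930} + \left(237699 \left(- \frac{113288}{1919}\right) - \frac{117653}{49 + 1386}\right) \left(- \frac{1}{310715}\right) = \frac{126479}{170465} + \left(- \frac{26928444312}{1919} - \frac{117653}{1435}\right) \left(- \frac{1}{310715}\right) = \frac{126479}{170465} - - \frac{38642543363827}{855636091975} = \frac{126479}{170465} + \frac{38642543363827}{855636091975} = \frac{1339084230358335116}{29171201283703675}$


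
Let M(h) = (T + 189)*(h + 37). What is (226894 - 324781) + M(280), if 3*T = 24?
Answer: -35438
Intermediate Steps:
T = 8 (T = (1/3)*24 = 8)
M(h) = 7289 + 197*h (M(h) = (8 + 189)*(h + 37) = 197*(37 + h) = 7289 + 197*h)
(226894 - 324781) + M(280) = (226894 - 324781) + (7289 + 197*280) = -97887 + (7289 + 55160) = -97887 + 62449 = -35438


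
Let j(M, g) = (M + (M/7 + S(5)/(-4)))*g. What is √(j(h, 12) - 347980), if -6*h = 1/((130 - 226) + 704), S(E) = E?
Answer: I*√24622734486/266 ≈ 589.91*I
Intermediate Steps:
h = -1/3648 (h = -1/(6*((130 - 226) + 704)) = -1/(6*(-96 + 704)) = -⅙/608 = -⅙*1/608 = -1/3648 ≈ -0.00027412)
j(M, g) = g*(-5/4 + 8*M/7) (j(M, g) = (M + (M/7 + 5/(-4)))*g = (M + (M*(⅐) + 5*(-¼)))*g = (M + (M/7 - 5/4))*g = (M + (-5/4 + M/7))*g = (-5/4 + 8*M/7)*g = g*(-5/4 + 8*M/7))
√(j(h, 12) - 347980) = √((1/28)*12*(-35 + 32*(-1/3648)) - 347980) = √((1/28)*12*(-35 - 1/114) - 347980) = √((1/28)*12*(-3991/114) - 347980) = √(-3991/266 - 347980) = √(-92566671/266) = I*√24622734486/266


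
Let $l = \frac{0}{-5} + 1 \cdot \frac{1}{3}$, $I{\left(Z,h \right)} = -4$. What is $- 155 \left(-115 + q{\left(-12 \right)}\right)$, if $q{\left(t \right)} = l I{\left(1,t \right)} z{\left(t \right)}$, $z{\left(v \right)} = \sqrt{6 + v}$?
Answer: $17825 + \frac{620 i \sqrt{6}}{3} \approx 17825.0 + 506.23 i$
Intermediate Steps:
$l = \frac{1}{3}$ ($l = 0 \left(- \frac{1}{5}\right) + 1 \cdot \frac{1}{3} = 0 + \frac{1}{3} = \frac{1}{3} \approx 0.33333$)
$q{\left(t \right)} = - \frac{4 \sqrt{6 + t}}{3}$ ($q{\left(t \right)} = \frac{1}{3} \left(-4\right) \sqrt{6 + t} = - \frac{4 \sqrt{6 + t}}{3}$)
$- 155 \left(-115 + q{\left(-12 \right)}\right) = - 155 \left(-115 - \frac{4 \sqrt{6 - 12}}{3}\right) = - 155 \left(-115 - \frac{4 \sqrt{-6}}{3}\right) = - 155 \left(-115 - \frac{4 i \sqrt{6}}{3}\right) = 17825 + \frac{620 i \sqrt{6}}{3}$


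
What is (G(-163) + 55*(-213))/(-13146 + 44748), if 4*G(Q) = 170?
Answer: -1015/2748 ≈ -0.36936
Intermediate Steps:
G(Q) = 85/2 (G(Q) = (¼)*170 = 85/2)
(G(-163) + 55*(-213))/(-13146 + 44748) = (85/2 + 55*(-213))/(-13146 + 44748) = (85/2 - 11715)/31602 = -23345/2*1/31602 = -1015/2748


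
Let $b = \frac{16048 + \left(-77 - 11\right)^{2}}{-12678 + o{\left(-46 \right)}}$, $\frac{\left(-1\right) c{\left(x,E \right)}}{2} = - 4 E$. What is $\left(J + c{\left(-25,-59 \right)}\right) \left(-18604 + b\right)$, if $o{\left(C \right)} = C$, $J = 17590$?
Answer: $- \frac{1013133486096}{3181} \approx -3.185 \cdot 10^{8}$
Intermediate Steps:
$c{\left(x,E \right)} = 8 E$ ($c{\left(x,E \right)} = - 2 \left(- 4 E\right) = 8 E$)
$b = - \frac{5948}{3181}$ ($b = \frac{16048 + \left(-77 - 11\right)^{2}}{-12678 - 46} = \frac{16048 + \left(-88\right)^{2}}{-12724} = \left(16048 + 7744\right) \left(- \frac{1}{12724}\right) = 23792 \left(- \frac{1}{12724}\right) = - \frac{5948}{3181} \approx -1.8699$)
$\left(J + c{\left(-25,-59 \right)}\right) \left(-18604 + b\right) = \left(17590 + 8 \left(-59\right)\right) \left(-18604 - \frac{5948}{3181}\right) = \left(17590 - 472\right) \left(- \frac{59185272}{3181}\right) = 17118 \left(- \frac{59185272}{3181}\right) = - \frac{1013133486096}{3181}$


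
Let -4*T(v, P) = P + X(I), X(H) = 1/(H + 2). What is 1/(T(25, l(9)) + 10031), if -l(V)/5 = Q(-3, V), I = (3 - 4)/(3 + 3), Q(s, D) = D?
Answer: 44/441853 ≈ 9.9581e-5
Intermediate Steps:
I = -1/6 ≈ -0.16667
X(H) = 1/(2 + H)
l(V) = -5*V
T(v, P) = -3/22 - P/4 (T(v, P) = -(P + 1/(2 - 1/6))/4 = -(P + 1/(11/6))/4 = -(P + 6/11)/4 = -(6/11 + P)/4 = -3/22 - P/4)
1/(T(25, l(9)) + 10031) = 1/((-3/22 - (-5)*9/4) + 10031) = 1/((-3/22 - 1/4*(-45)) + 10031) = 1/((-3/22 + 45/4) + 10031) = 1/(489/44 + 10031) = 1/(441853/44) = 44/441853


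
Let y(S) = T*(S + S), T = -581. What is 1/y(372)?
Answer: -1/432264 ≈ -2.3134e-6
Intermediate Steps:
y(S) = -1162*S (y(S) = -581*(S + S) = -1162*S)
1/y(372) = 1/(-1162*372) = 1/(-432264) = -1/432264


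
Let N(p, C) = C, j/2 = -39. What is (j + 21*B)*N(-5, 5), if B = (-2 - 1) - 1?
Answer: -810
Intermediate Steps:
j = -78 (j = 2*(-39) = -78)
B = -4 (B = -3 - 1 = -4)
(j + 21*B)*N(-5, 5) = (-78 + 21*(-4))*5 = (-78 - 84)*5 = -162*5 = -810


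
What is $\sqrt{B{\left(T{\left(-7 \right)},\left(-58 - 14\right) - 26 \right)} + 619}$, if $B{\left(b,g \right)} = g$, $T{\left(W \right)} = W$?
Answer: $\sqrt{521} \approx 22.825$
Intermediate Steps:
$\sqrt{B{\left(T{\left(-7 \right)},\left(-58 - 14\right) - 26 \right)} + 619} = \sqrt{\left(\left(-58 - 14\right) - 26\right) + 619} = \sqrt{\left(-72 - 26\right) + 619} = \sqrt{-98 + 619} = \sqrt{521}$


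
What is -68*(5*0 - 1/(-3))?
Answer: -68/3 ≈ -22.667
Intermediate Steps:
-68*(5*0 - 1/(-3)) = -68*(0 - 1*(-⅓)) = -68*(0 + ⅓) = -68*⅓ = -68/3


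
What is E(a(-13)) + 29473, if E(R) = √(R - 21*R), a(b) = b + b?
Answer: 29473 + 2*√130 ≈ 29496.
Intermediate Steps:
a(b) = 2*b
E(R) = 2*√5*√(-R) (E(R) = √(-20*R) = 2*√5*√(-R))
E(a(-13)) + 29473 = 2*√5*√(-2*(-13)) + 29473 = 2*√5*√(-1*(-26)) + 29473 = 2*√5*√26 + 29473 = 2*√130 + 29473 = 29473 + 2*√130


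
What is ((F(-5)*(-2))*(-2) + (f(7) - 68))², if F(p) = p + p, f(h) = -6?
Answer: 12996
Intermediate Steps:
F(p) = 2*p
((F(-5)*(-2))*(-2) + (f(7) - 68))² = (((2*(-5))*(-2))*(-2) + (-6 - 68))² = (-10*(-2)*(-2) - 74)² = (20*(-2) - 74)² = (-40 - 74)² = (-114)² = 12996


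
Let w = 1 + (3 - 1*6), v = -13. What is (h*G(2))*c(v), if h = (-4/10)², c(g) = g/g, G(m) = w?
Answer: -8/25 ≈ -0.32000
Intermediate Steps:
w = -2 (w = 1 + (3 - 6) = 1 - 3 = -2)
G(m) = -2
c(g) = 1
h = 4/25 (h = (-4*⅒)² = (-⅖)² = 4/25 ≈ 0.16000)
(h*G(2))*c(v) = ((4/25)*(-2))*1 = -8/25*1 = -8/25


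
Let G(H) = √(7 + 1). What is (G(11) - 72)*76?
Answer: -5472 + 152*√2 ≈ -5257.0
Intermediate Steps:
G(H) = 2*√2 (G(H) = √8 = 2*√2)
(G(11) - 72)*76 = (2*√2 - 72)*76 = (-72 + 2*√2)*76 = -5472 + 152*√2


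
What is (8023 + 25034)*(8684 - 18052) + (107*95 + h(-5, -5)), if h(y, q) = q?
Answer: -309667816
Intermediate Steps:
(8023 + 25034)*(8684 - 18052) + (107*95 + h(-5, -5)) = (8023 + 25034)*(8684 - 18052) + (107*95 - 5) = 33057*(-9368) + (10165 - 5) = -309677976 + 10160 = -309667816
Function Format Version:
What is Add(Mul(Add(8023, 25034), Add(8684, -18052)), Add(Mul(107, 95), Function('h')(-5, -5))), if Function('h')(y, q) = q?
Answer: -309667816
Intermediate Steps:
Add(Mul(Add(8023, 25034), Add(8684, -18052)), Add(Mul(107, 95), Function('h')(-5, -5))) = Add(Mul(Add(8023, 25034), Add(8684, -18052)), Add(Mul(107, 95), -5)) = Add(Mul(33057, -9368), Add(10165, -5)) = Add(-309677976, 10160) = -309667816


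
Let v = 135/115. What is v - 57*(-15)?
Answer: 19692/23 ≈ 856.17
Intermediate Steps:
v = 27/23 (v = 135*(1/115) = 27/23 ≈ 1.1739)
v - 57*(-15) = 27/23 - 57*(-15) = 27/23 + 855 = 19692/23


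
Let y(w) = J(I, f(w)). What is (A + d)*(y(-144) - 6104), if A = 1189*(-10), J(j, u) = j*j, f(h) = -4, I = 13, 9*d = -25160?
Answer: 784428950/9 ≈ 8.7159e+7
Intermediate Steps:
d = -25160/9 (d = (1/9)*(-25160) = -25160/9 ≈ -2795.6)
J(j, u) = j**2
A = -11890
y(w) = 169 (y(w) = 13**2 = 169)
(A + d)*(y(-144) - 6104) = (-11890 - 25160/9)*(169 - 6104) = -132170/9*(-5935) = 784428950/9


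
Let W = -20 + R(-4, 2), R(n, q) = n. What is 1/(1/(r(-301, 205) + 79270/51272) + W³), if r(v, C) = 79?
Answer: -2064879/28544861660 ≈ -7.2338e-5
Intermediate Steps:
W = -24 (W = -20 - 4 = -24)
1/(1/(r(-301, 205) + 79270/51272) + W³) = 1/(1/(79 + 79270/51272) + (-24)³) = 1/(1/(79 + 79270*(1/51272)) - 13824) = 1/(1/(79 + 39635/25636) - 13824) = 1/(1/(2064879/25636) - 13824) = 1/(25636/2064879 - 13824) = 1/(-28544861660/2064879) = -2064879/28544861660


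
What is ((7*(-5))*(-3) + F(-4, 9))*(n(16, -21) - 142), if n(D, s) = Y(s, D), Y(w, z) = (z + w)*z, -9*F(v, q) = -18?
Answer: -23754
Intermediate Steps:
F(v, q) = 2 (F(v, q) = -⅑*(-18) = 2)
Y(w, z) = z*(w + z) (Y(w, z) = (w + z)*z = z*(w + z))
n(D, s) = D*(D + s) (n(D, s) = D*(s + D) = D*(D + s))
((7*(-5))*(-3) + F(-4, 9))*(n(16, -21) - 142) = ((7*(-5))*(-3) + 2)*(16*(16 - 21) - 142) = (-35*(-3) + 2)*(16*(-5) - 142) = (105 + 2)*(-80 - 142) = 107*(-222) = -23754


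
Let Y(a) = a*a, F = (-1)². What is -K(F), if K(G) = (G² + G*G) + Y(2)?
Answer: -6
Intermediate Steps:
F = 1
Y(a) = a²
K(G) = 4 + 2*G² (K(G) = (G² + G*G) + 2² = (G² + G²) + 4 = 2*G² + 4 = 4 + 2*G²)
-K(F) = -(4 + 2*1²) = -(4 + 2*1) = -(4 + 2) = -1*6 = -6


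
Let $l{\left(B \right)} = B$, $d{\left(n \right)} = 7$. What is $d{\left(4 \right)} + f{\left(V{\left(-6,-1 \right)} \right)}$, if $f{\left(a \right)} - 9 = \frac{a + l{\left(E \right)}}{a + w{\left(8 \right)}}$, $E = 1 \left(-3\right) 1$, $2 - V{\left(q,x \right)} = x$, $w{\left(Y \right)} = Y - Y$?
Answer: $16$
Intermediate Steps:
$w{\left(Y \right)} = 0$
$V{\left(q,x \right)} = 2 - x$
$E = -3$ ($E = \left(-3\right) 1 = -3$)
$f{\left(a \right)} = 9 + \frac{-3 + a}{a}$ ($f{\left(a \right)} = 9 + \frac{a - 3}{a + 0} = 9 + \frac{-3 + a}{a}$)
$d{\left(4 \right)} + f{\left(V{\left(-6,-1 \right)} \right)} = 7 + \left(10 - \frac{3}{2 - -1}\right) = 7 + \left(10 - \frac{3}{2 + 1}\right) = 7 + \left(10 - \frac{3}{3}\right) = 7 + \left(10 - 1\right) = 7 + 9 = 16$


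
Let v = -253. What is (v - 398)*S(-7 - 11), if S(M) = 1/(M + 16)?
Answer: 651/2 ≈ 325.50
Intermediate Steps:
S(M) = 1/(16 + M)
(v - 398)*S(-7 - 11) = (-253 - 398)/(16 + (-7 - 11)) = -651/(16 - 18) = -651/(-2) = -651*(-½) = 651/2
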